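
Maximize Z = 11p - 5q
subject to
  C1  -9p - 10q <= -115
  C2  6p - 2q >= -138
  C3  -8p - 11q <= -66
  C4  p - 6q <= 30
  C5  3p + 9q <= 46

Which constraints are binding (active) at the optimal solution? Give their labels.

Corner points and Z = 11p - 5q:
  (495/32, -155/64) → Z = 11665/64
  (575/51, 23/17) → Z = 5980/51
  (182/9, -44/27) → Z = 6226/27

The maximum is at (182/9, -44/27). Substituting into each constraint, equality holds for C4 and C5; the remaining constraints have slack.

C4 and C5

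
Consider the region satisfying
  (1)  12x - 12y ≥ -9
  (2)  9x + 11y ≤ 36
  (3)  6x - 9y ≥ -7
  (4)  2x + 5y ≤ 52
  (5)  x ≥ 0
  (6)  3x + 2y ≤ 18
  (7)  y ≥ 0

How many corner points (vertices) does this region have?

5

Of the 21 pairwise boundary intersections, those satisfying every inequality are:
  (1/12, 5/6)
  (0, 3/4)
  (247/147, 93/49)
  (4, 0)
  (0, 0)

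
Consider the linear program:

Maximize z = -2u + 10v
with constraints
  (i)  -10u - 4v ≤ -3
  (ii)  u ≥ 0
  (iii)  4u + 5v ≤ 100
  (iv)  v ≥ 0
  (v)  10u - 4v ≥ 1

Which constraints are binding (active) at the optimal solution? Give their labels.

Vertices and z = -2u + 10v:
  (3/10, 0) → z = -3/5
  (1/5, 1/4) → z = 21/10
  (25, 0) → z = -50
  (135/22, 166/11) → z = 1525/11

The maximum is at (135/22, 166/11). Substituting into each constraint, equality holds for (iii) and (v); the remaining constraints have slack.

(iii) and (v)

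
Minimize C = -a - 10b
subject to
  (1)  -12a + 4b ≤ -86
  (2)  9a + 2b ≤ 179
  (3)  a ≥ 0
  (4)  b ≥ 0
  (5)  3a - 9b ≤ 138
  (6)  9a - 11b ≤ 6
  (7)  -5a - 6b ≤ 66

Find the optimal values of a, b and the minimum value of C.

Feasible corners and C = -a - 10b:
  (74/5, 229/10) → C = -1219/5
  (461/48, 117/16) → C = -3971/48
  (1981/117, 173/13) → C = -17551/117

a = 74/5, b = 229/10, minimum C = -1219/5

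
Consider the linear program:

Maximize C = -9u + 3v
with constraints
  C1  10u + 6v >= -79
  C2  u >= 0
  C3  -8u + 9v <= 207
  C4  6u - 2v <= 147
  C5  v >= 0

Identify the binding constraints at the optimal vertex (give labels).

Feasible corners and C = -9u + 3v:
  (0, 23) → C = 69
  (0, 0) → C = 0
  (1737/38, 1209/19) → C = -441/2
  (49/2, 0) → C = -441/2

The maximum is at (0, 23). Substituting into each constraint, equality holds for C2 and C3; the remaining constraints have slack.

C2 and C3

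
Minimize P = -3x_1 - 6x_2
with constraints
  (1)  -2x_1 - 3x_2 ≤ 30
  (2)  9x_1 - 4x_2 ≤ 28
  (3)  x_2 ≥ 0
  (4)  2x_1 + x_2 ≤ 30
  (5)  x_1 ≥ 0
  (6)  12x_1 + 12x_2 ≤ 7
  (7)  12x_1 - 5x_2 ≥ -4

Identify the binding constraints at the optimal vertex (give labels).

Extreme points and P = -3x_1 - 6x_2:
  (0, 0) → P = 0
  (7/12, 0) → P = -7/4
  (0, 7/12) → P = -7/2

The minimum is at (0, 7/12). Substituting into each constraint, equality holds for (5) and (6); the remaining constraints have slack.

(5) and (6)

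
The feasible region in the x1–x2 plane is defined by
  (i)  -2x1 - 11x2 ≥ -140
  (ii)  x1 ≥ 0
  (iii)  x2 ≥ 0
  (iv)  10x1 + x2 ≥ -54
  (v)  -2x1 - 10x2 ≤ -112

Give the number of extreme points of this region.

4

The feasible vertices (each the meet of two boundaries and inside every other half-plane) are:
  (0, 140/11)
  (70, 0)
  (0, 56/5)
  (56, 0)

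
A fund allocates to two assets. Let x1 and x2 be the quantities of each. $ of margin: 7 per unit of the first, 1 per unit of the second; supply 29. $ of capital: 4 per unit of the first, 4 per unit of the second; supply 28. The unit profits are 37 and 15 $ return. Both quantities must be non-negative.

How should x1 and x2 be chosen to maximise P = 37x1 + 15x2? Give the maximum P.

x1 = 11/3, x2 = 10/3, maximum P = 557/3

Corner points and P = 37x1 + 15x2:
  (0, 0) → P = 0
  (0, 7) → P = 105
  (29/7, 0) → P = 1073/7
  (11/3, 10/3) → P = 557/3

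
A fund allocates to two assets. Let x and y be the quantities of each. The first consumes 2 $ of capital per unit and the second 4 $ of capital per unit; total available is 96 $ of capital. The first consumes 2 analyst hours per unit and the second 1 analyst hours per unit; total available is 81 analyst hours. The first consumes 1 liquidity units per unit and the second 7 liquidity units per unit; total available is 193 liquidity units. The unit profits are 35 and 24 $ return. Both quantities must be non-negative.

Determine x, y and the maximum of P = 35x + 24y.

Extreme points and P = 35x + 24y:
  (0, 0) → P = 0
  (0, 24) → P = 576
  (81/2, 0) → P = 2835/2
  (38, 5) → P = 1450

The binding constraints are 2x + 4y = 96 and 2x + y = 81.
Solving simultaneously gives x = 38, y = 5.

x = 38, y = 5, maximum P = 1450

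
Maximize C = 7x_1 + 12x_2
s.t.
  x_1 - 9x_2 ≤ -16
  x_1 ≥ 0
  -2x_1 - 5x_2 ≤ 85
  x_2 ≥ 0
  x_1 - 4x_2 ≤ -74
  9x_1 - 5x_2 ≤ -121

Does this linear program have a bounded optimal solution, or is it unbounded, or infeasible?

From the feasible point (0, 121/5), moving in the direction (0, 1) keeps every constraint satisfied while C increases without bound.

unbounded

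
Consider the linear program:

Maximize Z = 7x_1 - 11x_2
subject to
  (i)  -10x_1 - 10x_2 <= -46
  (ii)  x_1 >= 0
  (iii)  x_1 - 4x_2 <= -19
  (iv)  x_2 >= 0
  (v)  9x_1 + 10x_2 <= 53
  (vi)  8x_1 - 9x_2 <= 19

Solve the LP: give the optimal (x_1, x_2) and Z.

x_1 = 11/23, x_2 = 112/23, maximum Z = -1155/23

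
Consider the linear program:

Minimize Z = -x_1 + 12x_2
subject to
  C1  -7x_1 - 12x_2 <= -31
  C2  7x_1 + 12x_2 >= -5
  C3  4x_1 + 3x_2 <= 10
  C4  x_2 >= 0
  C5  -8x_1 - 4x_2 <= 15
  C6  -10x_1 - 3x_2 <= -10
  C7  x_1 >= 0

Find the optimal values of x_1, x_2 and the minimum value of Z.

x_1 = 1, x_2 = 2, minimum Z = 23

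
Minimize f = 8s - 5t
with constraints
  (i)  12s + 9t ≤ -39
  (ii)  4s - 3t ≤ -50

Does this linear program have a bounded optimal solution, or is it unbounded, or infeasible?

From the feasible point (-63/8, 37/6), moving in the direction (-9, 12) keeps every constraint satisfied while f decreases without bound.

unbounded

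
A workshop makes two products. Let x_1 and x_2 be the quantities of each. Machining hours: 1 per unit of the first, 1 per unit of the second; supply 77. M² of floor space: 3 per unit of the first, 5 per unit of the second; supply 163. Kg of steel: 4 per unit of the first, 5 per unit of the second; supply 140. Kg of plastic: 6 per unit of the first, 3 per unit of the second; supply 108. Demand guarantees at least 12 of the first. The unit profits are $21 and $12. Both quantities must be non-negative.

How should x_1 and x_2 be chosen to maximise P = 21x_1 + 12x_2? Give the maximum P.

Feasible corners and P = 21x_1 + 12x_2:
  (18, 0) → P = 378
  (12, 0) → P = 252
  (12, 12) → P = 396

x_1 = 12, x_2 = 12, maximum P = 396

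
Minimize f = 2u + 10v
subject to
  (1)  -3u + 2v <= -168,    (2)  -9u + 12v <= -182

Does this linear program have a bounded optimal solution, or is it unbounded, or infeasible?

unbounded

From the feasible point (826/9, 161/3), moving in the direction (-2, -3) keeps every constraint satisfied while f decreases without bound.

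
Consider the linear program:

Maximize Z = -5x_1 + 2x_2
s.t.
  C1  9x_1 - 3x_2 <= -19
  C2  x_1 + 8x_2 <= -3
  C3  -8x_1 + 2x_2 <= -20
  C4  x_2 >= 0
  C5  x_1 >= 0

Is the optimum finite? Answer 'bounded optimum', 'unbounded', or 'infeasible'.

The boundaries 9x_1 - 3x_2 = -19 and -8x_1 + 2x_2 = -20 meet at (49/3, 166/3), but that point violates x_1 + 8x_2 ≤ -3. Every candidate vertex is excluded by some other constraint, so the feasible region is empty.

infeasible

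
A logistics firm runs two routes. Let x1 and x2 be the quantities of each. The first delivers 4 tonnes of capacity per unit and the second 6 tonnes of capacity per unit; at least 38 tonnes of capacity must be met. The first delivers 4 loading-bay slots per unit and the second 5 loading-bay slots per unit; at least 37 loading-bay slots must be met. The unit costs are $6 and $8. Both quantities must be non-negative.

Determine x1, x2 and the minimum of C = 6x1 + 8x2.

x1 = 8, x2 = 1, minimum C = 56

Vertices and C = 6x1 + 8x2:
  (0, 37/5) → C = 296/5
  (19/2, 0) → C = 57
  (8, 1) → C = 56
The feasible region is unbounded (it extends along (0, 1), (1, 0)), but C strictly increases along every unbounded feasible direction, so there is no improving ray and the minimum is attained at a vertex.

At the optimal vertex, 4x1 + 6x2 = 38 and 4x1 + 5x2 = 37.
Solving simultaneously gives x1 = 8, x2 = 1.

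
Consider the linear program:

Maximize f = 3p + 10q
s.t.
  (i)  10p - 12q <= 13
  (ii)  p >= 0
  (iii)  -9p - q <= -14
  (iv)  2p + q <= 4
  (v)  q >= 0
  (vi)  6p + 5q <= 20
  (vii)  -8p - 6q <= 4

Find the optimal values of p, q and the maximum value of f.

p = 10/7, q = 8/7, maximum f = 110/7

Corner points and f = 3p + 10q:
  (181/118, 23/118) → f = 773/118
  (61/34, 7/17) → f = 19/2
  (10/7, 8/7) → f = 110/7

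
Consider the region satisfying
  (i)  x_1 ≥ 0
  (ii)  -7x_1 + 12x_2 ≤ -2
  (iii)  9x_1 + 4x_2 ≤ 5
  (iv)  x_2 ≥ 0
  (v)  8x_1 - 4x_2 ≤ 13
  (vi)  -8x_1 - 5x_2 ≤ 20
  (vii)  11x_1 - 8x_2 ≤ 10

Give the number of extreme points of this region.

3

Pairwise boundary intersections that survive every other constraint:
  (1/2, 1/8)
  (2/7, 0)
  (5/9, 0)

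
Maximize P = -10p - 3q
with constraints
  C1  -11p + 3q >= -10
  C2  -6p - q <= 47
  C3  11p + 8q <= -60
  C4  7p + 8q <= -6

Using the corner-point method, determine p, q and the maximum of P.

p = -131/29, q = -577/29, maximum P = 3041/29

Feasible corners and P = -10p - 3q:
  (-131/29, -577/29) → P = 3041/29
  (-100/121, -70/11) → P = 3310/121
  (-316/37, 157/37) → P = 2689/37

The binding constraints are -11p + 3q = -10 and -6p - q = 47.
Solving simultaneously gives p = -131/29, q = -577/29.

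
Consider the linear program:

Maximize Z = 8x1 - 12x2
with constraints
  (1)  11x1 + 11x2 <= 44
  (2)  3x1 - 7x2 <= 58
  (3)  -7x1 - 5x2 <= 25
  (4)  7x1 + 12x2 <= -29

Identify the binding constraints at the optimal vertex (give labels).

Vertices and Z = 8x1 - 12x2:
  (115/64, -481/64) → Z = 1673/16
  (29/5, -29/5) → Z = 116
  (-155/49, -4/7) → Z = -904/49

The maximum is at (29/5, -29/5). Substituting into each constraint, equality holds for (2) and (4); the remaining constraints have slack.

(2) and (4)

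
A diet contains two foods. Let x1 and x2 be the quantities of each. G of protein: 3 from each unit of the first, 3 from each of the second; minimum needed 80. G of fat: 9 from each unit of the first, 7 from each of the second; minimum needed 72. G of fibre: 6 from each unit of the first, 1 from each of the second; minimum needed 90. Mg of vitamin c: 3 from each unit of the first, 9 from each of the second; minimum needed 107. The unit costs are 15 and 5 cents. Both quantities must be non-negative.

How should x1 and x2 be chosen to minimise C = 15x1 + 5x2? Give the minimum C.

x1 = 38/3, x2 = 14, minimum C = 260

Vertices and C = 15x1 + 5x2:
  (0, 90) → C = 450
  (107/3, 0) → C = 535
  (38/3, 14) → C = 260
  (133/6, 9/2) → C = 355
The feasible region is unbounded (it extends along (0, 1), (1, 0)), but C strictly increases along every unbounded feasible direction, so there is no improving ray and the minimum is attained at a vertex.

The binding constraints are 3x1 + 3x2 = 80 and 6x1 + x2 = 90.
Solving simultaneously gives x1 = 38/3, x2 = 14.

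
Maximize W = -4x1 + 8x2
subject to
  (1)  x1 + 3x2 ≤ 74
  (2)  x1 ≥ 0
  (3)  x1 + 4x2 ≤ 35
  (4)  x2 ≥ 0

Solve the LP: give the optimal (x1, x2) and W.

x1 = 0, x2 = 35/4, maximum W = 70

Feasible corners and W = -4x1 + 8x2:
  (0, 35/4) → W = 70
  (0, 0) → W = 0
  (35, 0) → W = -140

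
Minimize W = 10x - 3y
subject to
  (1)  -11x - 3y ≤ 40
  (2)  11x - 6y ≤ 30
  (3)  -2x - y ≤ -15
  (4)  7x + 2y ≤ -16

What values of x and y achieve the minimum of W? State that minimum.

Corner points and W = 10x - 3y:
  (-17, 49) → W = -317
  (-32, 104) → W = -632
  (-46/3, 137/3) → W = -871/3

x = -32, y = 104, minimum W = -632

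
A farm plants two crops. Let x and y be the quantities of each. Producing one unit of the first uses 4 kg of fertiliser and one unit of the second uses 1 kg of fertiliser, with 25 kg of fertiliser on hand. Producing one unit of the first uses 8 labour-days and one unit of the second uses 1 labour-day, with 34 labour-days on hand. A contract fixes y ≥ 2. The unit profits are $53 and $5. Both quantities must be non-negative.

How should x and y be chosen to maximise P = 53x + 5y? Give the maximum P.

Feasible corners and P = 53x + 5y:
  (0, 25) → P = 125
  (0, 2) → P = 10
  (9/4, 16) → P = 797/4
  (4, 2) → P = 222

At the optimal vertex, 8x + y = 34 and y = 2.
Solving simultaneously gives x = 4, y = 2.

x = 4, y = 2, maximum P = 222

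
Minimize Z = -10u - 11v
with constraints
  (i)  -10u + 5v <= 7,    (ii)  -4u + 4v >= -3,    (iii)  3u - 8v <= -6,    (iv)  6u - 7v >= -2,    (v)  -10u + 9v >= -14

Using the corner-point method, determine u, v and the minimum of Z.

u = 29/4, v = 13/2, minimum Z = -144

Extreme points and Z = -10u - 11v:
  (12/5, 33/20) → Z = -843/20
  (29/4, 13/2) → Z = -144
  (26/27, 10/9) → Z = -590/27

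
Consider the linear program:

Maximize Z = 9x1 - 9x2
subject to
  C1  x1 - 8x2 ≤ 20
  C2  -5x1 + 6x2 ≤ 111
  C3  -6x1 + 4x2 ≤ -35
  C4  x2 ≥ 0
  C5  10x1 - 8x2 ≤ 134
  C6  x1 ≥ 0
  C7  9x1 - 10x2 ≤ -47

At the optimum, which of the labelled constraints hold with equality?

Vertices and Z = 9x1 - 9x2:
  (327/8, 841/16) → Z = -1683/16
  (423/5, 89) → Z = -198/5
  (269/12, 199/8) → Z = -177/8
  (429/7, 419/7) → Z = 90/7

The maximum is at (429/7, 419/7). Substituting into each constraint, equality holds for C5 and C7; the remaining constraints have slack.

C5 and C7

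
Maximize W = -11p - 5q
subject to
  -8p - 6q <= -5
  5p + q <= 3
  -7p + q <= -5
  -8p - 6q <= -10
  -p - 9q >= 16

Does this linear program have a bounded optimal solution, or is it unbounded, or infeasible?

infeasible

The boundaries -8p - 6q = -10 and -p - 9q = 16 meet at (31/11, -23/11), but that point violates 5p + q ≤ 3. Every candidate vertex is excluded by some other constraint, so the feasible region is empty.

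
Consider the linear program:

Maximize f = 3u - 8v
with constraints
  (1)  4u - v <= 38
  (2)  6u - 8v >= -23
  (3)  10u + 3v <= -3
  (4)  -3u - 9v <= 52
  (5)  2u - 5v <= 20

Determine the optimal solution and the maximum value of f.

Corner points and f = 3u - 8v:
  (-93/98, 106/49) → f = -1975/98
  (-623/78, -81/26) → f = 25/26
  (45/56, -103/28) → f = 1783/56
  (-80/33, -164/33) → f = 1072/33

u = -80/33, v = -164/33, maximum f = 1072/33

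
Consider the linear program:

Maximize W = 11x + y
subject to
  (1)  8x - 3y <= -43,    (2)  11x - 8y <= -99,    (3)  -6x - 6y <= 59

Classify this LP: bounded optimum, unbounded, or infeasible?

From the feasible point (-47/31, 319/31), moving in the direction (3, 8) keeps every constraint satisfied while W increases without bound.

unbounded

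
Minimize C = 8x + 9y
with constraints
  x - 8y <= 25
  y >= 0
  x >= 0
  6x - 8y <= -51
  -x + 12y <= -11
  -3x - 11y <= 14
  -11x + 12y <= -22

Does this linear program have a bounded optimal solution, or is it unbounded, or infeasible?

The boundaries x - 8y = 25 and y = 0 meet at (25, 0), but that point violates 6x - 8y ≤ -51. Every candidate vertex is excluded by some other constraint, so the feasible region is empty.

infeasible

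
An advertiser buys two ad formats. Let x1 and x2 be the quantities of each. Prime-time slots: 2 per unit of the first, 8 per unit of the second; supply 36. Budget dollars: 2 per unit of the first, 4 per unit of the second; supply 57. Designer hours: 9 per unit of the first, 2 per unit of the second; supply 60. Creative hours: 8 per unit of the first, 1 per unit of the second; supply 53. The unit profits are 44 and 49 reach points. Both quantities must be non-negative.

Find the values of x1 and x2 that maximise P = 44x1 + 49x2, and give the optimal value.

Extreme points and P = 44x1 + 49x2:
  (0, 0) → P = 0
  (0, 9/2) → P = 441/2
  (53/8, 0) → P = 583/2
  (6, 3) → P = 411
  (46/7, 3/7) → P = 2171/7

The binding constraints are 2x1 + 8x2 = 36 and 9x1 + 2x2 = 60.
Solving simultaneously gives x1 = 6, x2 = 3.

x1 = 6, x2 = 3, maximum P = 411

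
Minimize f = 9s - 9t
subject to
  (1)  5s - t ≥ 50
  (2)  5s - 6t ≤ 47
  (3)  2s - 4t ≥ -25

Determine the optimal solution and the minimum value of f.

Feasible corners and f = 9s - 9t:
  (253/25, 3/5) → f = 2142/25
  (25/2, 25/2) → f = 0
  (169/4, 219/8) → f = 1071/8

The binding constraints are 5s - t = 50 and 2s - 4t = -25.
Solving simultaneously gives s = 25/2, t = 25/2.

s = 25/2, t = 25/2, minimum f = 0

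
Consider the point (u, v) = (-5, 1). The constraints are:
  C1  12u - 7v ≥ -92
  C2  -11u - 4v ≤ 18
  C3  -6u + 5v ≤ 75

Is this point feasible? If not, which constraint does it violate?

not feasible — violates C2

Constraint C2: -11u - 4v = 51, which is not ≤ 18. All other constraints are satisfied.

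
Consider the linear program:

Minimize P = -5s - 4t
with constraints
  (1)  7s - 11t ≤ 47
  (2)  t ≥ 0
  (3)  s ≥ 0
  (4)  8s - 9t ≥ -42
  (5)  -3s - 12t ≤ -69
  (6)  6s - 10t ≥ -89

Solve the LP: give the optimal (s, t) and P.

s = 1449/4, t = 905/4, minimum P = -10865/4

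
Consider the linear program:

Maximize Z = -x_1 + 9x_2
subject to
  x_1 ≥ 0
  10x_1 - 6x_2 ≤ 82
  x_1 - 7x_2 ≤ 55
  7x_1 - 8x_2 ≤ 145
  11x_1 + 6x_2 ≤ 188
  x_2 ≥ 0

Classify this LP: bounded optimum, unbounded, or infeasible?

Feasible corners and Z = -x_1 + 9x_2:
  (0, 94/3) → Z = 282
  (0, 0) → Z = 0
  (90/7, 163/21) → Z = 57
  (41/5, 0) → Z = -41/5
The feasible region has finitely many vertices and no improving ray; the maximum is 282 at (0, 94/3).

bounded optimum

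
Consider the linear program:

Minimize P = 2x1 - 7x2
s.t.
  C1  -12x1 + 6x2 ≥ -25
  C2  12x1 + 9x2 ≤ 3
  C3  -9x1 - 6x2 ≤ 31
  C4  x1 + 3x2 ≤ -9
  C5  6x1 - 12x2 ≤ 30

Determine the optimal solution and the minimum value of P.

x1 = -13/7, x2 = -50/21, minimum P = 272/21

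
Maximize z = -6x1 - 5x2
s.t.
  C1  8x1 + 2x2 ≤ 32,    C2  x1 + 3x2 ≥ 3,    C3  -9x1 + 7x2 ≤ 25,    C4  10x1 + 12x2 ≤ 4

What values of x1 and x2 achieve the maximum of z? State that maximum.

Corner points and z = -6x1 - 5x2:
  (-27/17, 26/17) → z = 32/17
  (-4/3, 13/9) → z = 7/9
  (-136/89, 143/89) → z = 101/89

x1 = -27/17, x2 = 26/17, maximum z = 32/17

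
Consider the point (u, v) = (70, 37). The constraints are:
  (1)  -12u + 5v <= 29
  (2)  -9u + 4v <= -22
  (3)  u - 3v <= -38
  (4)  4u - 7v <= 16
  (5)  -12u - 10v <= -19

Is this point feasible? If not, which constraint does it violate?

Constraint (4): 4u - 7v = 21, which is not ≤ 16. All other constraints are satisfied.

not feasible — violates (4)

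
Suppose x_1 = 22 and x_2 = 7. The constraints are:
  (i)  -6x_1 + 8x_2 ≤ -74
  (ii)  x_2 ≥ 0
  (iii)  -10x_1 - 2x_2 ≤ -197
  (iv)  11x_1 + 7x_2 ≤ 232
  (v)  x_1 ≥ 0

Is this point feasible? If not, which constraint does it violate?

not feasible — violates (iv)

Constraint (iv): 11x_1 + 7x_2 = 291, which is not ≤ 232. All other constraints are satisfied.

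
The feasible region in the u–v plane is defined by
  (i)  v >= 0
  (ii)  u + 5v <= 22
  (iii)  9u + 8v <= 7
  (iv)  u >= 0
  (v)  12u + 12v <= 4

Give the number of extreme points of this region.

Of the 10 pairwise boundary intersections, those satisfying every inequality are:
  (0, 0)
  (1/3, 0)
  (0, 1/3)

3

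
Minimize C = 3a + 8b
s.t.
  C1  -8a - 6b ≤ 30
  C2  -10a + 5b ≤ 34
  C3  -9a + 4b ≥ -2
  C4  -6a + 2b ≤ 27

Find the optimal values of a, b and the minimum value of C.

a = -54/43, b = -143/43, minimum C = -1306/43

Vertices and C = 3a + 8b:
  (-177/50, -7/25) → C = -643/50
  (-54/43, -143/43) → C = -1306/43
  (146/5, 326/5) → C = 3046/5

The optimum lies where -8a - 6b = 30 and -9a + 4b = -2.
Solving simultaneously gives a = -54/43, b = -143/43.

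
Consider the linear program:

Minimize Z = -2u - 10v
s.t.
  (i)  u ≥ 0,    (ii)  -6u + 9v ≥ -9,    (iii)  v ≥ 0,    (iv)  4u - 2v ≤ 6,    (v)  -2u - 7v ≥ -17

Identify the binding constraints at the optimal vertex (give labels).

Corner points and Z = -2u - 10v:
  (0, 0) → Z = 0
  (0, 17/7) → Z = -170/7
  (3/2, 0) → Z = -3
  (19/8, 7/4) → Z = -89/4

The minimum is at (0, 17/7). Substituting into each constraint, equality holds for (i) and (v); the remaining constraints have slack.

(i) and (v)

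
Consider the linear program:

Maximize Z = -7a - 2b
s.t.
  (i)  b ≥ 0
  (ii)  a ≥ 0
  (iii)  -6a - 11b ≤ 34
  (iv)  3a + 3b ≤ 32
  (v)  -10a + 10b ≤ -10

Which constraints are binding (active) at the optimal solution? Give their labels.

(i) and (v)

Vertices and Z = -7a - 2b:
  (32/3, 0) → Z = -224/3
  (1, 0) → Z = -7
  (35/6, 29/6) → Z = -101/2

The maximum is at (1, 0). Substituting into each constraint, equality holds for (i) and (v); the remaining constraints have slack.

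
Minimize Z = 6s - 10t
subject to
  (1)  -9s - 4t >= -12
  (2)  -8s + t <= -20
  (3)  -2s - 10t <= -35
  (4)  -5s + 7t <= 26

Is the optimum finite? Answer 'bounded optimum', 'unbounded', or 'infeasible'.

The boundaries -9s - 4t = -12 and -8s + t = -20 meet at (92/41, -84/41), but that point violates -2s - 10t ≤ -35. Every candidate vertex is excluded by some other constraint, so the feasible region is empty.

infeasible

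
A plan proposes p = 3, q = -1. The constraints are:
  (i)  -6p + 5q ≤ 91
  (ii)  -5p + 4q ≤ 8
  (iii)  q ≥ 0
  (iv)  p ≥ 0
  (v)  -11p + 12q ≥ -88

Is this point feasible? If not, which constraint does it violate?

Constraint (iii): q = -1, which is not ≥ 0. All other constraints are satisfied.

not feasible — violates (iii)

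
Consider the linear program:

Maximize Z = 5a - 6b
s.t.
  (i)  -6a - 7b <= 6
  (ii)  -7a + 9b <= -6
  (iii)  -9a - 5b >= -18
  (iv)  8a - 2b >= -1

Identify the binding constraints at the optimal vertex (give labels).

Vertices and Z = 5a - 6b:
  (-12/103, -78/103) → Z = 408/103
  (52/11, -54/11) → Z = 584/11
  (48/29, 18/29) → Z = 132/29

The maximum is at (52/11, -54/11). Substituting into each constraint, equality holds for (i) and (iii); the remaining constraints have slack.

(i) and (iii)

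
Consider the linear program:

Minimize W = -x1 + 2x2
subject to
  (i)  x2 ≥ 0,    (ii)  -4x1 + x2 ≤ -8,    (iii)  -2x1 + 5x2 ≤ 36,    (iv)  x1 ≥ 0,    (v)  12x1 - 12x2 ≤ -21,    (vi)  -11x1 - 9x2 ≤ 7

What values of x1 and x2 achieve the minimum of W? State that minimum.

x1 = 13/4, x2 = 5, minimum W = 27/4

Feasible corners and W = -x1 + 2x2:
  (38/9, 80/9) → W = 122/9
  (13/4, 5) → W = 27/4
  (109/12, 65/6) → W = 151/12

The binding constraints are -4x1 + x2 = -8 and 12x1 - 12x2 = -21.
Solving simultaneously gives x1 = 13/4, x2 = 5.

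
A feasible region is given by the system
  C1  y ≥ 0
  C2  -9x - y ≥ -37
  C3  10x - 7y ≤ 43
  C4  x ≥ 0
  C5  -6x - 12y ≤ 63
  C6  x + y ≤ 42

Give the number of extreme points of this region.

Of the 15 pairwise boundary intersections, those satisfying every inequality are:
  (37/9, 0)
  (0, 0)
  (0, 37)

3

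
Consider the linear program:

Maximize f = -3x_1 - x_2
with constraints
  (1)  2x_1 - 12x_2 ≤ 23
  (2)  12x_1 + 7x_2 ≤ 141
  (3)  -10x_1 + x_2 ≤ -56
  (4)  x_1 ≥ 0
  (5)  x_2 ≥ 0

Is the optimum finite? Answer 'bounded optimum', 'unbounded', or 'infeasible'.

Corner points and f = -3x_1 - x_2:
  (1853/158, 3/79) → f = -5565/158
  (23/2, 0) → f = -69/2
  (13/2, 9) → f = -57/2
  (28/5, 0) → f = -84/5
The feasible region has finitely many vertices and no improving ray; the maximum is -84/5 at (28/5, 0).

bounded optimum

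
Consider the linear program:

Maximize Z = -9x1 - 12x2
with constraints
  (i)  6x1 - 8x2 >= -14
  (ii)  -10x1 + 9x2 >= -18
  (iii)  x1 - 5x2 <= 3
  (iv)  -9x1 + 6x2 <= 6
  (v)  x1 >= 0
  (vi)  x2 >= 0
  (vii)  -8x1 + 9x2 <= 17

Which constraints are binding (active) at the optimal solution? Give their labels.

(v) and (vi)

Corner points and Z = -9x1 - 12x2:
  (135/13, 124/13) → Z = -2703/13
  (1, 5/2) → Z = -39
  (9/5, 0) → Z = -81/5
  (0, 1) → Z = -12
  (0, 0) → Z = 0

The maximum is at (0, 0). Substituting into each constraint, equality holds for (v) and (vi); the remaining constraints have slack.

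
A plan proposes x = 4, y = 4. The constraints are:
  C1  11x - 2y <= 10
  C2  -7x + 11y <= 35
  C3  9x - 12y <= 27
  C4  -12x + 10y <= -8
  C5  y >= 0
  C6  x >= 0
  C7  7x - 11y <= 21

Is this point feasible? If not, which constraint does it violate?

not feasible — violates C1

Constraint C1: 11x - 2y = 36, which is not ≤ 10. All other constraints are satisfied.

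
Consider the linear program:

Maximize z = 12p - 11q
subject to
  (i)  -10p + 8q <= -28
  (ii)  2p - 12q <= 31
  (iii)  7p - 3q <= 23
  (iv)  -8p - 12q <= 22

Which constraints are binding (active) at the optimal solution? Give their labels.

Vertices and z = 12p - 11q:
  (50/13, 17/13) → z = 413/13
  (20/23, -111/46) → z = 1701/46
  (61/26, -57/26) → z = 1359/26
  (9/10, -73/30) → z = 1127/30

The maximum is at (61/26, -57/26). Substituting into each constraint, equality holds for (ii) and (iii); the remaining constraints have slack.

(ii) and (iii)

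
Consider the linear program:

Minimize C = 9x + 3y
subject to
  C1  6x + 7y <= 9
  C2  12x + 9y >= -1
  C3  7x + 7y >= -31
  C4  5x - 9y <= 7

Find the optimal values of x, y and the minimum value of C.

x = -44/15, y = 19/5, minimum C = -15

Extreme points and C = 9x + 3y:
  (-44/15, 19/5) → C = -15
  (130/89, 3/89) → C = 1179/89
  (6/17, -89/153) → C = 73/51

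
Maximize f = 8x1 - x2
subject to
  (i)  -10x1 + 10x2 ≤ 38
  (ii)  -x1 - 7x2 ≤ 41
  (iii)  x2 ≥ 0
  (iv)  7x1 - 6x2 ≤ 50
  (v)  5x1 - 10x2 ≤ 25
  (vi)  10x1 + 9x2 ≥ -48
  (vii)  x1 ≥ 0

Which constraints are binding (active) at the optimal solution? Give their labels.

(i) and (iv)

Feasible corners and f = 8x1 - x2:
  (364/5, 383/5) → f = 2529/5
  (0, 19/5) → f = -19/5
  (5, 0) → f = 40
  (0, 0) → f = 0
  (35/4, 15/8) → f = 545/8

The maximum is at (364/5, 383/5). Substituting into each constraint, equality holds for (i) and (iv); the remaining constraints have slack.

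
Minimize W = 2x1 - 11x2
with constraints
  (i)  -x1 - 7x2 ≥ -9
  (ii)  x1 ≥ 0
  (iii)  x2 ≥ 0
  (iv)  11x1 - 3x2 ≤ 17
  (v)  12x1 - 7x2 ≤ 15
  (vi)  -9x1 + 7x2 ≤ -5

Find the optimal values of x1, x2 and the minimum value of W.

x1 = 7/5, x2 = 38/35, minimum W = -64/7

Corner points and W = 2x1 - 11x2:
  (73/40, 41/40) → W = -61/8
  (7/5, 38/35) → W = -64/7
  (5/4, 0) → W = 5/2
  (5/9, 0) → W = 10/9
  (74/41, 39/41) → W = -281/41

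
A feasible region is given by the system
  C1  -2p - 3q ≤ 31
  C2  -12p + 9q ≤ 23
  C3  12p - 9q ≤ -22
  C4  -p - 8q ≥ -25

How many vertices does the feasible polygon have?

Of the 5 pairwise boundary intersections, those satisfying every inequality are:
  (-58/9, -163/27)
  (-115/18, -164/27)
  (41/105, 323/105)
  (7/15, 46/15)

4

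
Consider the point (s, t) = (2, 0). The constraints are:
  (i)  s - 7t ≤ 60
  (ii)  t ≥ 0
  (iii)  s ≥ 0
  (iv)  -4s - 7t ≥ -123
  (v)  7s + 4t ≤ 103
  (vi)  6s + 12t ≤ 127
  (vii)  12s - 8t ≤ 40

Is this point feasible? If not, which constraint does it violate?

(i): 2 ≤ 60 ✓
(ii): 0 ≥ 0 ✓
(iii): 2 ≥ 0 ✓
(iv): -8 ≥ -123 ✓
(v): 14 ≤ 103 ✓
(vi): 12 ≤ 127 ✓
(vii): 24 ≤ 40 ✓

feasible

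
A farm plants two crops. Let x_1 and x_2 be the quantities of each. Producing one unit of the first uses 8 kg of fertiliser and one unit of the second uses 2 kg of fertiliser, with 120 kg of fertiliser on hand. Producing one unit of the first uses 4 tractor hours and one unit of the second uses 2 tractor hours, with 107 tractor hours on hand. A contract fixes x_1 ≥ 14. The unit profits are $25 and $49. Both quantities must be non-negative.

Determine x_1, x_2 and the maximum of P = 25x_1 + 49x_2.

x_1 = 14, x_2 = 4, maximum P = 546

Corner points and P = 25x_1 + 49x_2:
  (15, 0) → P = 375
  (14, 0) → P = 350
  (14, 4) → P = 546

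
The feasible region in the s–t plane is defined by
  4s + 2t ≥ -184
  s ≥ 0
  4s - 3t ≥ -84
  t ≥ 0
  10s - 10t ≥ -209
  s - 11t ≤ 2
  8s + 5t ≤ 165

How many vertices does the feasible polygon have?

Intersecting each pair of boundary lines and keeping only the points that satisfy every inequality leaves:
  (0, 0)
  (0, 209/10)
  (2, 0)
  (121/26, 1661/65)
  (1825/93, 149/93)

5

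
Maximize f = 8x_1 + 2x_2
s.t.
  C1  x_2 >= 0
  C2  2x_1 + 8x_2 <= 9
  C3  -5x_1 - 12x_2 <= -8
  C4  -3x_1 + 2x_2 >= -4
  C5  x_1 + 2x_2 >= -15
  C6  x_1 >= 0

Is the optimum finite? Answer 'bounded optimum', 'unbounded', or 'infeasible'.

Vertices and f = 8x_1 + 2x_2:
  (25/14, 19/28) → f = 219/14
  (0, 9/8) → f = 9/4
  (32/23, 2/23) → f = 260/23
  (0, 2/3) → f = 4/3
The feasible region has finitely many vertices and no improving ray; the maximum is 219/14 at (25/14, 19/28).

bounded optimum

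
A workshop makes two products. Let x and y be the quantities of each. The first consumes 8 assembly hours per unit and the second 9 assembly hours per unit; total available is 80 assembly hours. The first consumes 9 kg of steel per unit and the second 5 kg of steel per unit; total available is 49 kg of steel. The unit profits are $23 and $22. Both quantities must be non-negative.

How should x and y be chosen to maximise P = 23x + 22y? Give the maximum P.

x = 1, y = 8, maximum P = 199

Feasible corners and P = 23x + 22y:
  (0, 0) → P = 0
  (0, 80/9) → P = 1760/9
  (49/9, 0) → P = 1127/9
  (1, 8) → P = 199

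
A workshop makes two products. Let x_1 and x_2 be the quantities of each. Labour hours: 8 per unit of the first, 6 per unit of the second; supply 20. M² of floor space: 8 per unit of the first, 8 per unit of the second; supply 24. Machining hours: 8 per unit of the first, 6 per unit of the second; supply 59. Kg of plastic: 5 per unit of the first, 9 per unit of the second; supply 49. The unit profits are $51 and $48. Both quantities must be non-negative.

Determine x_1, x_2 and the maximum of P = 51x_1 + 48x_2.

x_1 = 1, x_2 = 2, maximum P = 147

Extreme points and P = 51x_1 + 48x_2:
  (0, 0) → P = 0
  (0, 3) → P = 144
  (5/2, 0) → P = 255/2
  (1, 2) → P = 147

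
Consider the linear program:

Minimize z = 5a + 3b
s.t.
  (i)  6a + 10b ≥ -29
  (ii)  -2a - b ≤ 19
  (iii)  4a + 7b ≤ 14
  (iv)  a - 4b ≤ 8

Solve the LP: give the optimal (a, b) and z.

a = -23/2, b = 4, minimum z = -91/2

Extreme points and z = 5a + 3b:
  (-23/2, 4) → z = -91/2
  (-18/17, -77/34) → z = -411/34
  (-147/10, 52/5) → z = -423/10
  (112/23, -18/23) → z = 22

The optimum lies where 6a + 10b = -29 and -2a - b = 19.
Solving simultaneously gives a = -23/2, b = 4.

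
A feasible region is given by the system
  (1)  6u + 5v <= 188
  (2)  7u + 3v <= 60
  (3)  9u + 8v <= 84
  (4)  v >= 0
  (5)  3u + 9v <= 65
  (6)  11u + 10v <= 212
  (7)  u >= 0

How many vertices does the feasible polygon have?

5

Pairwise boundary intersections that survive every other constraint:
  (228/29, 48/29)
  (60/7, 0)
  (236/57, 111/19)
  (0, 0)
  (0, 65/9)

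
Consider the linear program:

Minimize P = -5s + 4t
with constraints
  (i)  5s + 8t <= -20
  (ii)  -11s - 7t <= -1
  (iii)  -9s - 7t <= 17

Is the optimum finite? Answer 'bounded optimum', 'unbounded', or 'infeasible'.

unbounded

From the feasible point (148/53, -225/53), moving in the direction (7, -9) keeps every constraint satisfied while P decreases without bound.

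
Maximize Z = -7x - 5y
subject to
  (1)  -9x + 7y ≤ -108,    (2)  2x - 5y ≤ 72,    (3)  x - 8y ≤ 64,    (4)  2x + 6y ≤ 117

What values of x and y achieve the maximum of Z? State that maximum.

Feasible corners and Z = -7x - 5y:
  (32/5, -36/5) → Z = -44/5
  (1467/68, 837/68) → Z = -7227/34
  (256/11, -56/11) → Z = -1512/11
  (1017/22, 45/11) → Z = -7569/22

At the optimal vertex, -9x + 7y = -108 and x - 8y = 64.
Solving simultaneously gives x = 32/5, y = -36/5.

x = 32/5, y = -36/5, maximum Z = -44/5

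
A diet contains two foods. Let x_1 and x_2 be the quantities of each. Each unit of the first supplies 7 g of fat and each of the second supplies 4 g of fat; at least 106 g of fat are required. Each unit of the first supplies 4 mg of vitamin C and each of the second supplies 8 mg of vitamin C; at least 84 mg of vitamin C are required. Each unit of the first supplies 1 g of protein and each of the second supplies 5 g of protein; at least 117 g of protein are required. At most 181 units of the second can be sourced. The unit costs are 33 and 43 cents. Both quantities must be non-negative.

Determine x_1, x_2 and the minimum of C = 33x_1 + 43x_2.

Extreme points and C = 33x_1 + 43x_2:
  (0, 53/2) → C = 2279/2
  (0, 181) → C = 7783
  (117, 0) → C = 3861
  (2, 23) → C = 1055
The feasible region is unbounded (it extends along (1, 0)), but C strictly increases along every unbounded feasible direction, so there is no improving ray and the minimum is attained at a vertex.

The binding constraints are 7x_1 + 4x_2 = 106 and x_1 + 5x_2 = 117.
Solving simultaneously gives x_1 = 2, x_2 = 23.

x_1 = 2, x_2 = 23, minimum C = 1055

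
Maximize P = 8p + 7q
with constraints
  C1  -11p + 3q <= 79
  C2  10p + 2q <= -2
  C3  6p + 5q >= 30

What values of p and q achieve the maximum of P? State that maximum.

At the optimal vertex, -11p + 3q = 79 and 10p + 2q = -2.
Solving simultaneously gives p = -41/13, q = 192/13.

p = -41/13, q = 192/13, maximum P = 1016/13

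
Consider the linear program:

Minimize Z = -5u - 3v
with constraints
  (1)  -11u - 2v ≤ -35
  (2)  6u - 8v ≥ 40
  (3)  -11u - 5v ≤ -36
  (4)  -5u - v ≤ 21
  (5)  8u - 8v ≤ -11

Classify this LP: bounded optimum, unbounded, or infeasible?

infeasible

The boundaries -11u - 2v = -35 and 8u - 8v = -11 meet at (129/52, 401/104), but that point violates 6u - 8v ≥ 40. Every candidate vertex is excluded by some other constraint, so the feasible region is empty.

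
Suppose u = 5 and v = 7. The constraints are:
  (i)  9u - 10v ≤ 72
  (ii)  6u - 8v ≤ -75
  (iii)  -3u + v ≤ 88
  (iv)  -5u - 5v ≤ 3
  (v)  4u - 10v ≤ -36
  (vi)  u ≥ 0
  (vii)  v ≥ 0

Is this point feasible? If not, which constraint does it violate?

Constraint (ii): 6u - 8v = -26, which is not ≤ -75. All other constraints are satisfied.

not feasible — violates (ii)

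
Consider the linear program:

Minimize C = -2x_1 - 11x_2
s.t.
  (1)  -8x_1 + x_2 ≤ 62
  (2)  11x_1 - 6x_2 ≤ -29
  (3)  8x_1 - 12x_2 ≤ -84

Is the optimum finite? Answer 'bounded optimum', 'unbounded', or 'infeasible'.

unbounded

From the feasible point (-15/2, 2), moving in the direction (6, 11) keeps every constraint satisfied while C decreases without bound.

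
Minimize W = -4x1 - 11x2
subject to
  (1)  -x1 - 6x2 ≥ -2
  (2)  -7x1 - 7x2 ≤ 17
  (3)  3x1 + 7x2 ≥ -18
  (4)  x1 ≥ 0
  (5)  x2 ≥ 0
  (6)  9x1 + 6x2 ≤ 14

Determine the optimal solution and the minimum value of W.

Corner points and W = -4x1 - 11x2:
  (0, 1/3) → W = -11/3
  (3/2, 1/12) → W = -83/12
  (0, 0) → W = 0
  (14/9, 0) → W = -56/9

The optimum lies where -x1 - 6x2 = -2 and 9x1 + 6x2 = 14.
Solving simultaneously gives x1 = 3/2, x2 = 1/12.

x1 = 3/2, x2 = 1/12, minimum W = -83/12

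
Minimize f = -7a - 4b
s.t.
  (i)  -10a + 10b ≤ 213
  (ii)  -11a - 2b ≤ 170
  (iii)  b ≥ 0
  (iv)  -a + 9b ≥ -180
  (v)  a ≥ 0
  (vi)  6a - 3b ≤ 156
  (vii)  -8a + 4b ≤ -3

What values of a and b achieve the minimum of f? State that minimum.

Extreme points and f = -7a - 4b:
  (733/10, 473/5) → f = -1783/2
  (441/20, 867/20) → f = -1311/4
  (26, 0) → f = -182
  (3/8, 0) → f = -21/8

The optimum lies where -10a + 10b = 213 and 6a - 3b = 156.
Solving simultaneously gives a = 733/10, b = 473/5.

a = 733/10, b = 473/5, minimum f = -1783/2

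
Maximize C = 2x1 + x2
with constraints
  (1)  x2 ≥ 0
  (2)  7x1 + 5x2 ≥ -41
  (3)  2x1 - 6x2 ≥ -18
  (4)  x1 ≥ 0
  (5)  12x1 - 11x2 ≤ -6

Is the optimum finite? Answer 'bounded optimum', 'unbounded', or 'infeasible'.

Vertices and C = 2x1 + x2:
  (0, 3) → C = 3
  (81/25, 102/25) → C = 264/25
  (0, 6/11) → C = 6/11
The feasible region has finitely many vertices and no improving ray; the maximum is 264/25 at (81/25, 102/25).

bounded optimum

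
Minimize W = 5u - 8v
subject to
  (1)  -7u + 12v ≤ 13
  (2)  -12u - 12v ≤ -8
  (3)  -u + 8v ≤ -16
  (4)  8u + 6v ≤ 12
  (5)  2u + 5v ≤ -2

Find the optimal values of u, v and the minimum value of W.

Feasible corners and W = 5u - 8v:
  (64/27, -46/27) → W = 688/27
  (4, -10/3) → W = 140/3
  (96/35, -58/35) → W = 944/35

The optimum lies where -12u - 12v = -8 and -u + 8v = -16.
Solving simultaneously gives u = 64/27, v = -46/27.

u = 64/27, v = -46/27, minimum W = 688/27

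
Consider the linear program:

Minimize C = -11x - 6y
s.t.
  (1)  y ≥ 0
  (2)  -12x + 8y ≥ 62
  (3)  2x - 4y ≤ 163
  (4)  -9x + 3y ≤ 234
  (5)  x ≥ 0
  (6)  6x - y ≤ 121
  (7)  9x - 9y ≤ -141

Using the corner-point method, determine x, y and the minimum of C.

x = 199/3, y = 277, minimum C = -7175/3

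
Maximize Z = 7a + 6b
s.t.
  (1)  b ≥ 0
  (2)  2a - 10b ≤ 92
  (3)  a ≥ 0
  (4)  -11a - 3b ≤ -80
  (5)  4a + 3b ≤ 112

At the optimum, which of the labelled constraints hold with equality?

(3) and (5)

Vertices and Z = 7a + 6b:
  (80/11, 0) → Z = 560/11
  (28, 0) → Z = 196
  (0, 80/3) → Z = 160
  (0, 112/3) → Z = 224

The maximum is at (0, 112/3). Substituting into each constraint, equality holds for (3) and (5); the remaining constraints have slack.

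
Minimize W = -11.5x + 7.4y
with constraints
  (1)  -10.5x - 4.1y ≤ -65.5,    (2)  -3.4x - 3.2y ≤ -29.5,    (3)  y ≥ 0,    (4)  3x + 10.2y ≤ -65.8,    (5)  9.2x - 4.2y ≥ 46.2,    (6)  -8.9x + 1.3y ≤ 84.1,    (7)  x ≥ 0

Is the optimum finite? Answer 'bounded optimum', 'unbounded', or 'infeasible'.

infeasible

The boundaries -3.4x - 3.2y = -29.5 and y = 0 meet at (295/34, 0), but that point violates 3x + 10.2y ≤ -65.8. Every candidate vertex is excluded by some other constraint, so the feasible region is empty.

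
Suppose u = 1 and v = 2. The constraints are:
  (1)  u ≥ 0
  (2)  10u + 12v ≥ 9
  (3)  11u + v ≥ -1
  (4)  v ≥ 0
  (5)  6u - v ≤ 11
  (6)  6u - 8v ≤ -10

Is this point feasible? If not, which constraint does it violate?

feasible

(1): 1 ≥ 0 ✓
(2): 34 ≥ 9 ✓
(3): 13 ≥ -1 ✓
(4): 2 ≥ 0 ✓
(5): 4 ≤ 11 ✓
(6): -10 ≤ -10 ✓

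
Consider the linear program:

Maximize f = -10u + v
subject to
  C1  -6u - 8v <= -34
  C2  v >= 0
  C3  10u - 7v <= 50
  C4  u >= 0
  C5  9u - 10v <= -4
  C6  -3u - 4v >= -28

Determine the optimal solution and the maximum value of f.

At the optimal vertex, u = 0 and -3u - 4v = -28.
Solving simultaneously gives u = 0, v = 7.

u = 0, v = 7, maximum f = 7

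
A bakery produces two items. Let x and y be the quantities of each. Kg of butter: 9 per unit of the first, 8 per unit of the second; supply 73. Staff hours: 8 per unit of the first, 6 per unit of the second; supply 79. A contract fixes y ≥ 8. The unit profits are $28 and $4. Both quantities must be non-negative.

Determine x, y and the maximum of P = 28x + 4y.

x = 1, y = 8, maximum P = 60

Extreme points and P = 28x + 4y:
  (0, 73/8) → P = 73/2
  (0, 8) → P = 32
  (1, 8) → P = 60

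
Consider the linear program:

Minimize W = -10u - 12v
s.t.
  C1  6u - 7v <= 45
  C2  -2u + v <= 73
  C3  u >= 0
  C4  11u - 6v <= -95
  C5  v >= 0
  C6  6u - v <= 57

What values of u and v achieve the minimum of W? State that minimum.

u = 65/2, v = 138, minimum W = -1981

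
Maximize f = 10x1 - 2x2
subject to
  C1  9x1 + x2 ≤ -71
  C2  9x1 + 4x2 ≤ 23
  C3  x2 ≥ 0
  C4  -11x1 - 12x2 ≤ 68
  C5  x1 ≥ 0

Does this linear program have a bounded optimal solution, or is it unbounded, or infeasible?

infeasible

The boundaries 9x1 + x2 = -71 and 9x1 + 4x2 = 23 meet at (-307/27, 94/3), but that point violates x1 ≥ 0. Every candidate vertex is excluded by some other constraint, so the feasible region is empty.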